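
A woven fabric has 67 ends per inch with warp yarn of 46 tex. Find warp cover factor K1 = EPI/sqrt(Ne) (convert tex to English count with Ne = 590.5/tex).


Formula: K1 = EPI / sqrt(Ne), with Ne = 590.5 / tex_warp
Step 1: Ne = 590.5 / 46 = 12.837
Step 2: sqrt(Ne) = sqrt(12.837) = 3.5829
Step 3: K1 = 67 / 3.5829 = 18.7

18.7


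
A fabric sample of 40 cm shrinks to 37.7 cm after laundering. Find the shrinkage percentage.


Formula: Shrinkage% = ((L_before - L_after) / L_before) * 100
Step 1: Shrinkage = 40 - 37.7 = 2.3 cm
Step 2: Shrinkage% = (2.3 / 40) * 100
Step 3: Shrinkage% = 0.0575 * 100 = 5.75% ≈ 5.8%

5.8%


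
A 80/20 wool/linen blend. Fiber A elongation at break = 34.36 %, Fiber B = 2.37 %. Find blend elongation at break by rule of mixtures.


Formula: Blend property = (fraction_A * property_A) + (fraction_B * property_B)
Step 1: Contribution A = 80/100 * 34.36 % = 27.488 %
Step 2: Contribution B = 20/100 * 2.37 % = 0.474 %
Step 3: Blend elongation at break = 27.488 + 0.474 = 27.962 %

27.962 %


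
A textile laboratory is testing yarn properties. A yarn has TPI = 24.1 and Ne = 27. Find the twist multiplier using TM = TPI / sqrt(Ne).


Formula: TM = TPI / sqrt(Ne)
Step 1: sqrt(Ne) = sqrt(27) = 5.1962
Step 2: TM = 24.1 / 5.1962 = 4.64

4.64 TM


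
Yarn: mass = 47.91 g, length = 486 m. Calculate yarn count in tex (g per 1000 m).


Formula: Tex = (mass_g / length_m) * 1000
Substituting: Tex = (47.91 / 486) * 1000
Intermediate: 47.91 / 486 = 0.09858025 g/m
Tex = 0.09858025 * 1000 = 98.58 tex

98.58 tex


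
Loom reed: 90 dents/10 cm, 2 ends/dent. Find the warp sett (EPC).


Formula: EPC = (dents per 10 cm * ends per dent) / 10
Step 1: Total ends per 10 cm = 90 * 2 = 180
Step 2: EPC = 180 / 10 = 18.0 ends/cm

18.0 ends/cm


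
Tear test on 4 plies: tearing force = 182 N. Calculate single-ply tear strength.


Formula: Per-ply strength = Total force / Number of plies
Per-ply = 182 N / 4
Per-ply = 45.5 N

45.5 N


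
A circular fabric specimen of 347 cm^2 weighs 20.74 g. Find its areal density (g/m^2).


Formula: GSM = mass_g / area_m2
Step 1: Convert area: 347 cm^2 = 347 / 10000 = 0.0347 m^2
Step 2: GSM = 20.74 g / 0.0347 m^2 = 597.7 g/m^2

597.7 g/m^2


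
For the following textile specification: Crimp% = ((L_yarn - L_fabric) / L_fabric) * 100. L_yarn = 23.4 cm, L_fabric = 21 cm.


Formula: Crimp% = ((L_yarn - L_fabric) / L_fabric) * 100
Step 1: Extension = 23.4 - 21 = 2.4 cm
Step 2: Crimp% = (2.4 / 21) * 100
Step 3: Crimp% = 0.114286 * 100 = 11.4286% ≈ 11.4%

11.4%


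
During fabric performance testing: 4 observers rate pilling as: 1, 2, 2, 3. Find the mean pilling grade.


Formula: Mean = sum / count
Sum = 1 + 2 + 2 + 3 = 8
Mean = 8 / 4 = 2.0

2.0


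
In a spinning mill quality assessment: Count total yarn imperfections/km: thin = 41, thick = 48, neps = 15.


Formula: Total = thin places + thick places + neps
Total = 41 + 48 + 15
Total = 104 imperfections/km

104 imperfections/km


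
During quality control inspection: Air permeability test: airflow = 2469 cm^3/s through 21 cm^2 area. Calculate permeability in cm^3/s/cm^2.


Formula: Air Permeability = Airflow / Test Area
AP = 2469 cm^3/s / 21 cm^2
AP = 117.6 cm^3/s/cm^2

117.6 cm^3/s/cm^2


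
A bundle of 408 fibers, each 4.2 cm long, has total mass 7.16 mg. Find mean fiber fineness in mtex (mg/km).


Formula: fineness (mtex) = mass (mg) / total length (km) = (mass_mg / total_length_m) * 1000
Step 1: Convert fiber length: 4.2 cm = 0.042 m
Step 2: Total fiber length = 408 * 0.042 = 17.136 m
Step 3: Linear density = 7.16 mg / 17.136 m = 0.4178 mg/m
Step 4: fineness = 0.4178 * 1000 = 417.8 mtex

417.8 mtex


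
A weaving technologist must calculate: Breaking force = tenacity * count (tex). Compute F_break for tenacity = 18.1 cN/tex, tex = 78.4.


Formula: Breaking force = Tenacity * Linear density
F = 18.1 cN/tex * 78.4 tex
F = 1419.04 cN

1419.04 cN


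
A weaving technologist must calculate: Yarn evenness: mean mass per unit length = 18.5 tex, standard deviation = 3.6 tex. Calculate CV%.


Formula: CV% = (standard deviation / mean) * 100
Step 1: Ratio = 3.6 / 18.5 = 0.194595
Step 2: CV% = 0.194595 * 100 = 19.4595% ≈ 19.5%

19.5%


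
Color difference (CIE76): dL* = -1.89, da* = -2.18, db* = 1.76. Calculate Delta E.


Formula: Delta E = sqrt(dL*^2 + da*^2 + db*^2)
Step 1: dL*^2 = (-1.89)^2 = 3.5721
Step 2: da*^2 = (-2.18)^2 = 4.7524
Step 3: db*^2 = 1.76^2 = 3.0976
Step 4: Sum = 3.5721 + 4.7524 + 3.0976 = 11.4221
Step 5: Delta E = sqrt(11.4221) = 3.38

3.38 Delta E


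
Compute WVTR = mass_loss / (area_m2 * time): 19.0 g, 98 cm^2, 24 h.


Formula: WVTR = mass_loss / (area * time)
Step 1: Convert area: 98 cm^2 = 0.0098 m^2
Step 2: WVTR = 19.0 g / (0.0098 m^2 * 24 h)
Step 3: WVTR = 19.0 / 0.2352 = 80.8 g/m^2/h

80.8 g/m^2/h


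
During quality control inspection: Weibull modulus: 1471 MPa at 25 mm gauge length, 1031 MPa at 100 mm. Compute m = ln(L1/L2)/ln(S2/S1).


Formula: m = ln(L1/L2) / ln(S2/S1)
Step 1: ln(L1/L2) = ln(25/100) = -1.38629
Step 2: S2/S1 = 1031/1471 = 0.70088
Step 3: ln(S2/S1) = ln(0.70088) = -0.35542
Step 4: m = -1.38629 / -0.35542 = 3.90

3.90 (Weibull m)


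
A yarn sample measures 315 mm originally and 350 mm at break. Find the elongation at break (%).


Formula: Elongation (%) = ((L_break - L0) / L0) * 100
Step 1: Extension = 350 - 315 = 35 mm
Step 2: Elongation = (35 / 315) * 100
Step 3: Elongation = 0.111111 * 100 = 11.1111% ≈ 11.1%

11.1%


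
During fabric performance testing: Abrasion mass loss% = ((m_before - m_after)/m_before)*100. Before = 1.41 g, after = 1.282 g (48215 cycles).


Formula: Mass loss% = ((m_before - m_after) / m_before) * 100
Step 1: Mass loss = 1.41 - 1.282 = 0.128 g
Step 2: Ratio = 0.128 / 1.41 = 0.0907801
Step 3: Mass loss% = 0.0907801 * 100 = 9.07801% ≈ 9.08%

9.08%


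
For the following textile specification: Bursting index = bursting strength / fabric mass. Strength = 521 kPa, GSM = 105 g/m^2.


Formula: Bursting Index = Bursting Strength / Fabric GSM
BI = 521 kPa / 105 g/m^2
BI = 4.962 kPa/(g/m^2)

4.962 kPa/(g/m^2)


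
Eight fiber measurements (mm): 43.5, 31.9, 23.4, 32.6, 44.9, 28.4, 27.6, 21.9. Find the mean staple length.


Formula: Mean = sum of lengths / count
Sum = 43.5 + 31.9 + 23.4 + 32.6 + 44.9 + 28.4 + 27.6 + 21.9
Sum = 254.2 mm
Mean = 254.2 / 8 = 31.78 mm

31.78 mm


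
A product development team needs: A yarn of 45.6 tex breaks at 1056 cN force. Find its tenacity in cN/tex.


Formula: Tenacity = Breaking force / Linear density
Tenacity = 1056 cN / 45.6 tex
Tenacity = 23.16 cN/tex

23.16 cN/tex


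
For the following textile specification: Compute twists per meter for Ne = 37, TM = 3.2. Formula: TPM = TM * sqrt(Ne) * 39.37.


Formula: TPM = TM * sqrt(Ne) * 39.37
Step 1: sqrt(Ne) = sqrt(37) = 6.0828
Step 2: TM * sqrt(Ne) = 3.2 * 6.0828 = 19.465
Step 3: TPM = 19.465 * 39.37 = 766 twists/m

766 twists/m


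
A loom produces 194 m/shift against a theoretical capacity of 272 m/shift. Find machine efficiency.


Formula: Efficiency% = (Actual output / Theoretical output) * 100
Efficiency% = (194 / 272) * 100
Efficiency% = 0.713235 * 100 = 71.3235% ≈ 71.3%

71.3%


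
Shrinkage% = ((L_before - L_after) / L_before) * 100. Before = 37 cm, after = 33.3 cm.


Formula: Shrinkage% = ((L_before - L_after) / L_before) * 100
Step 1: Shrinkage = 37 - 33.3 = 3.7 cm
Step 2: Shrinkage% = (3.7 / 37) * 100
Step 3: Shrinkage% = 0.1 * 100 = 10.0%

10.0%


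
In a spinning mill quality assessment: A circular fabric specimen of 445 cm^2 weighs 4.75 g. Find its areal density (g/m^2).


Formula: GSM = mass_g / area_m2
Step 1: Convert area: 445 cm^2 = 445 / 10000 = 0.0445 m^2
Step 2: GSM = 4.75 g / 0.0445 m^2 = 106.7 g/m^2

106.7 g/m^2


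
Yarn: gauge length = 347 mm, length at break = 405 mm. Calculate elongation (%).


Formula: Elongation (%) = ((L_break - L0) / L0) * 100
Step 1: Extension = 405 - 347 = 58 mm
Step 2: Elongation = (58 / 347) * 100
Step 3: Elongation = 0.167147 * 100 = 16.7147% ≈ 16.7%

16.7%


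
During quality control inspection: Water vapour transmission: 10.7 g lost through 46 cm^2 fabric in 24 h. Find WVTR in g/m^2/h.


Formula: WVTR = mass_loss / (area * time)
Step 1: Convert area: 46 cm^2 = 0.0046 m^2
Step 2: WVTR = 10.7 g / (0.0046 m^2 * 24 h)
Step 3: WVTR = 10.7 / 0.1104 = 96.9 g/m^2/h

96.9 g/m^2/h


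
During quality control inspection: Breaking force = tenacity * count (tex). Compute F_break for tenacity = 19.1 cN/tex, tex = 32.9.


Formula: Breaking force = Tenacity * Linear density
F = 19.1 cN/tex * 32.9 tex
F = 628.39 cN

628.39 cN


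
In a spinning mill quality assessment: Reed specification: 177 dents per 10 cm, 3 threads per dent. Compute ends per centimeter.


Formula: EPC = (dents per 10 cm * ends per dent) / 10
Step 1: Total ends per 10 cm = 177 * 3 = 531
Step 2: EPC = 531 / 10 = 53.1 ends/cm

53.1 ends/cm


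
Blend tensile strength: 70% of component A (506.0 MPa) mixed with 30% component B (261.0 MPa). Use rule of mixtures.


Formula: Blend property = (fraction_A * property_A) + (fraction_B * property_B)
Step 1: Contribution A = 70/100 * 506.0 MPa = 354.2 MPa
Step 2: Contribution B = 30/100 * 261.0 MPa = 78.3 MPa
Step 3: Blend tensile strength = 354.2 + 78.3 = 432.5 MPa

432.5 MPa


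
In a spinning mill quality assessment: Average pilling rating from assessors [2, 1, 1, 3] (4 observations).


Formula: Mean = sum / count
Sum = 2 + 1 + 1 + 3 = 7
Mean = 7 / 4 = 1.8

1.8


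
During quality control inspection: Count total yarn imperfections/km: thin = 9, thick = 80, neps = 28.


Formula: Total = thin places + thick places + neps
Total = 9 + 80 + 28
Total = 117 imperfections/km

117 imperfections/km


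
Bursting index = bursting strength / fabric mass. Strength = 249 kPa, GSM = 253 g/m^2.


Formula: Bursting Index = Bursting Strength / Fabric GSM
BI = 249 kPa / 253 g/m^2
BI = 0.984 kPa/(g/m^2)

0.984 kPa/(g/m^2)


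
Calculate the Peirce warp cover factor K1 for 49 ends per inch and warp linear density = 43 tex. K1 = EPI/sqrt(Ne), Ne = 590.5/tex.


Formula: K1 = EPI / sqrt(Ne), with Ne = 590.5 / tex_warp
Step 1: Ne = 590.5 / 43 = 13.733
Step 2: sqrt(Ne) = sqrt(13.733) = 3.7058
Step 3: K1 = 49 / 3.7058 = 13.2

13.2


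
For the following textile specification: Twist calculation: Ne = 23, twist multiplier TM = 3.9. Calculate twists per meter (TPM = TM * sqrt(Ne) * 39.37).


Formula: TPM = TM * sqrt(Ne) * 39.37
Step 1: sqrt(Ne) = sqrt(23) = 4.7958
Step 2: TM * sqrt(Ne) = 3.9 * 4.7958 = 18.7036
Step 3: TPM = 18.7036 * 39.37 = 736 twists/m

736 twists/m


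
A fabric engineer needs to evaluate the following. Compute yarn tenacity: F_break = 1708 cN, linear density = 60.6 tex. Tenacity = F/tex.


Formula: Tenacity = Breaking force / Linear density
Tenacity = 1708 cN / 60.6 tex
Tenacity = 28.18 cN/tex

28.18 cN/tex


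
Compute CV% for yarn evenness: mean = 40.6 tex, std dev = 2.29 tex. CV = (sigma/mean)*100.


Formula: CV% = (standard deviation / mean) * 100
Step 1: Ratio = 2.29 / 40.6 = 0.056404
Step 2: CV% = 0.056404 * 100 = 5.6404% ≈ 5.6%

5.6%


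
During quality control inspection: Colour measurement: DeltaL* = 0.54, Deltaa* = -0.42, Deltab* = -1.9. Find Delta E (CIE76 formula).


Formula: Delta E = sqrt(dL*^2 + da*^2 + db*^2)
Step 1: dL*^2 = 0.54^2 = 0.2916
Step 2: da*^2 = (-0.42)^2 = 0.1764
Step 3: db*^2 = (-1.9)^2 = 3.61
Step 4: Sum = 0.2916 + 0.1764 + 3.61 = 4.078
Step 5: Delta E = sqrt(4.078) = 2.02

2.02 Delta E


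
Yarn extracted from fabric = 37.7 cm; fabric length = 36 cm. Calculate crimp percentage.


Formula: Crimp% = ((L_yarn - L_fabric) / L_fabric) * 100
Step 1: Extension = 37.7 - 36 = 1.7 cm
Step 2: Crimp% = (1.7 / 36) * 100
Step 3: Crimp% = 0.047222 * 100 = 4.7222% ≈ 4.7%

4.7%


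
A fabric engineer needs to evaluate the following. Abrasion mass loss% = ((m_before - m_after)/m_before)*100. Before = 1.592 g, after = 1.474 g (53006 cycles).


Formula: Mass loss% = ((m_before - m_after) / m_before) * 100
Step 1: Mass loss = 1.592 - 1.474 = 0.118 g
Step 2: Ratio = 0.118 / 1.592 = 0.0741206
Step 3: Mass loss% = 0.0741206 * 100 = 7.41206% ≈ 7.41%

7.41%


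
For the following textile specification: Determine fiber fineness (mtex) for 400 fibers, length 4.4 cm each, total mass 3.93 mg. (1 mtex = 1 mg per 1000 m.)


Formula: fineness (mtex) = mass (mg) / total length (km) = (mass_mg / total_length_m) * 1000
Step 1: Convert fiber length: 4.4 cm = 0.044 m
Step 2: Total fiber length = 400 * 0.044 = 17.6 m
Step 3: Linear density = 3.93 mg / 17.6 m = 0.2233 mg/m
Step 4: fineness = 0.2233 * 1000 = 223.3 mtex

223.3 mtex


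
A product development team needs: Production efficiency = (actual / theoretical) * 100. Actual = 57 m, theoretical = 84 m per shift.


Formula: Efficiency% = (Actual output / Theoretical output) * 100
Efficiency% = (57 / 84) * 100
Efficiency% = 0.678571 * 100 = 67.8571% ≈ 67.9%

67.9%


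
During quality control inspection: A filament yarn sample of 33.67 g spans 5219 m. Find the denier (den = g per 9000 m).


Formula: den = (mass_g / length_m) * 9000
Substituting: den = (33.67 / 5219) * 9000
Intermediate: 33.67 / 5219 = 0.00645143 g/m
den = 0.00645143 * 9000 = 58.1 denier

58.1 denier


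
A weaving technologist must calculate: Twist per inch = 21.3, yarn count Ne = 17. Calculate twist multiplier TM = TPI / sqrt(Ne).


Formula: TM = TPI / sqrt(Ne)
Step 1: sqrt(Ne) = sqrt(17) = 4.1231
Step 2: TM = 21.3 / 4.1231 = 5.17

5.17 TM


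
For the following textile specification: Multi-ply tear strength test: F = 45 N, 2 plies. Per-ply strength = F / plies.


Formula: Per-ply strength = Total force / Number of plies
Per-ply = 45 N / 2
Per-ply = 22.5 N

22.5 N


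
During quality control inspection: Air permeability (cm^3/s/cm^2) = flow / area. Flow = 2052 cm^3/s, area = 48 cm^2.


Formula: Air Permeability = Airflow / Test Area
AP = 2052 cm^3/s / 48 cm^2
AP = 42.8 cm^3/s/cm^2

42.8 cm^3/s/cm^2


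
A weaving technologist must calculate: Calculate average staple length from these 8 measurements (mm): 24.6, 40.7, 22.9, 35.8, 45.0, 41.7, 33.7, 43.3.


Formula: Mean = sum of lengths / count
Sum = 24.6 + 40.7 + 22.9 + 35.8 + 45.0 + 41.7 + 33.7 + 43.3
Sum = 287.7 mm
Mean = 287.7 / 8 = 35.96 mm

35.96 mm


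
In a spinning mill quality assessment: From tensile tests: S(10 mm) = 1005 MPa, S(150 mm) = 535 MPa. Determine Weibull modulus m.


Formula: m = ln(L1/L2) / ln(S2/S1)
Step 1: ln(L1/L2) = ln(10/150) = -2.70805
Step 2: S2/S1 = 535/1005 = 0.53234
Step 3: ln(S2/S1) = ln(0.53234) = -0.63047
Step 4: m = -2.70805 / -0.63047 = 4.30

4.30 (Weibull m)


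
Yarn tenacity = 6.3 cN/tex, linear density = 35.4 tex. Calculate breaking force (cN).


Formula: Breaking force = Tenacity * Linear density
F = 6.3 cN/tex * 35.4 tex
F = 223.02 cN

223.02 cN


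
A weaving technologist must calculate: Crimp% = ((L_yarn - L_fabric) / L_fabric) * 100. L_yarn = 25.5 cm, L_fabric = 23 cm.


Formula: Crimp% = ((L_yarn - L_fabric) / L_fabric) * 100
Step 1: Extension = 25.5 - 23 = 2.5 cm
Step 2: Crimp% = (2.5 / 23) * 100
Step 3: Crimp% = 0.108696 * 100 = 10.8696% ≈ 10.9%

10.9%


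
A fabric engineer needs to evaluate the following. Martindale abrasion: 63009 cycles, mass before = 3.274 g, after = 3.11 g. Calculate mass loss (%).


Formula: Mass loss% = ((m_before - m_after) / m_before) * 100
Step 1: Mass loss = 3.274 - 3.11 = 0.164 g
Step 2: Ratio = 0.164 / 3.274 = 0.0500916
Step 3: Mass loss% = 0.0500916 * 100 = 5.00916% ≈ 5.01%

5.01%


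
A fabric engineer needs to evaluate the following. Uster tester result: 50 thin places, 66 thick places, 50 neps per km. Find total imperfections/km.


Formula: Total = thin places + thick places + neps
Total = 50 + 66 + 50
Total = 166 imperfections/km

166 imperfections/km


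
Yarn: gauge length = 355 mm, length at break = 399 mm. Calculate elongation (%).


Formula: Elongation (%) = ((L_break - L0) / L0) * 100
Step 1: Extension = 399 - 355 = 44 mm
Step 2: Elongation = (44 / 355) * 100
Step 3: Elongation = 0.123944 * 100 = 12.3944% ≈ 12.4%

12.4%


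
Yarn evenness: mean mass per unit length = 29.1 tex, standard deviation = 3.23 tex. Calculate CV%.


Formula: CV% = (standard deviation / mean) * 100
Step 1: Ratio = 3.23 / 29.1 = 0.110997
Step 2: CV% = 0.110997 * 100 = 11.0997% ≈ 11.1%

11.1%


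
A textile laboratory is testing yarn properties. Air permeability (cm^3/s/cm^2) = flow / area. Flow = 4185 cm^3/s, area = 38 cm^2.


Formula: Air Permeability = Airflow / Test Area
AP = 4185 cm^3/s / 38 cm^2
AP = 110.1 cm^3/s/cm^2

110.1 cm^3/s/cm^2


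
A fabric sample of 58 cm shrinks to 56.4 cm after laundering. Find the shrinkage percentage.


Formula: Shrinkage% = ((L_before - L_after) / L_before) * 100
Step 1: Shrinkage = 58 - 56.4 = 1.6 cm
Step 2: Shrinkage% = (1.6 / 58) * 100
Step 3: Shrinkage% = 0.027586 * 100 = 2.7586% ≈ 2.8%

2.8%


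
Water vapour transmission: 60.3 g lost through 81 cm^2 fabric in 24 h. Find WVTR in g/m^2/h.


Formula: WVTR = mass_loss / (area * time)
Step 1: Convert area: 81 cm^2 = 0.0081 m^2
Step 2: WVTR = 60.3 g / (0.0081 m^2 * 24 h)
Step 3: WVTR = 60.3 / 0.1944 = 310.2 g/m^2/h

310.2 g/m^2/h


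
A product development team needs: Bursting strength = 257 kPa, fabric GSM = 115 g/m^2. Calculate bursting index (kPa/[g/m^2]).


Formula: Bursting Index = Bursting Strength / Fabric GSM
BI = 257 kPa / 115 g/m^2
BI = 2.235 kPa/(g/m^2)

2.235 kPa/(g/m^2)


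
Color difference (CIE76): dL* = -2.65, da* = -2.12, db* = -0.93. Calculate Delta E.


Formula: Delta E = sqrt(dL*^2 + da*^2 + db*^2)
Step 1: dL*^2 = (-2.65)^2 = 7.0225
Step 2: da*^2 = (-2.12)^2 = 4.4944
Step 3: db*^2 = (-0.93)^2 = 0.8649
Step 4: Sum = 7.0225 + 4.4944 + 0.8649 = 12.3818
Step 5: Delta E = sqrt(12.3818) = 3.52

3.52 Delta E


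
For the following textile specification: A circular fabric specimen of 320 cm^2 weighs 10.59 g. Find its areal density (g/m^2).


Formula: GSM = mass_g / area_m2
Step 1: Convert area: 320 cm^2 = 320 / 10000 = 0.032 m^2
Step 2: GSM = 10.59 g / 0.032 m^2 = 330.9 g/m^2

330.9 g/m^2


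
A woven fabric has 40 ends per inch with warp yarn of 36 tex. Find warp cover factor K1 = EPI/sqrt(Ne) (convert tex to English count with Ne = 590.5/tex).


Formula: K1 = EPI / sqrt(Ne), with Ne = 590.5 / tex_warp
Step 1: Ne = 590.5 / 36 = 16.403
Step 2: sqrt(Ne) = sqrt(16.403) = 4.0501
Step 3: K1 = 40 / 4.0501 = 9.9

9.9


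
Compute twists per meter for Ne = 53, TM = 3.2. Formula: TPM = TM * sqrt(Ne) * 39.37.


Formula: TPM = TM * sqrt(Ne) * 39.37
Step 1: sqrt(Ne) = sqrt(53) = 7.2801
Step 2: TM * sqrt(Ne) = 3.2 * 7.2801 = 23.2963
Step 3: TPM = 23.2963 * 39.37 = 917 twists/m

917 twists/m


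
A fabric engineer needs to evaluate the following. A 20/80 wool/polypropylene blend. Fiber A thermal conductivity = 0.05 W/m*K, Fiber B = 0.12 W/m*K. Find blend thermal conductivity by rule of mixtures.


Formula: Blend property = (fraction_A * property_A) + (fraction_B * property_B)
Step 1: Contribution A = 20/100 * 0.05 W/m*K = 0.01 W/m*K
Step 2: Contribution B = 80/100 * 0.12 W/m*K = 0.096 W/m*K
Step 3: Blend thermal conductivity = 0.01 + 0.096 = 0.106 W/m*K

0.106 W/m*K


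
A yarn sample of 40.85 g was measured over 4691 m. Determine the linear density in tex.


Formula: Tex = (mass_g / length_m) * 1000
Substituting: Tex = (40.85 / 4691) * 1000
Intermediate: 40.85 / 4691 = 0.00870816 g/m
Tex = 0.00870816 * 1000 = 8.71 tex

8.71 tex


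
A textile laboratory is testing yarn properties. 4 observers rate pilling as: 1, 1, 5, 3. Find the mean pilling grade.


Formula: Mean = sum / count
Sum = 1 + 1 + 5 + 3 = 10
Mean = 10 / 4 = 2.5

2.5


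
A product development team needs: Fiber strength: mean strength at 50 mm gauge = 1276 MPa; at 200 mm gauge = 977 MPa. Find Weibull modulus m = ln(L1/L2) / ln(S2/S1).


Formula: m = ln(L1/L2) / ln(S2/S1)
Step 1: ln(L1/L2) = ln(50/200) = -1.38629
Step 2: S2/S1 = 977/1276 = 0.76567
Step 3: ln(S2/S1) = ln(0.76567) = -0.26700
Step 4: m = -1.38629 / -0.26700 = 5.19

5.19 (Weibull m)


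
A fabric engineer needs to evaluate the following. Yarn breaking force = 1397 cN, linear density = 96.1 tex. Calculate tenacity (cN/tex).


Formula: Tenacity = Breaking force / Linear density
Tenacity = 1397 cN / 96.1 tex
Tenacity = 14.54 cN/tex

14.54 cN/tex


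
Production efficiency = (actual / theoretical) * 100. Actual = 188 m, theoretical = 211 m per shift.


Formula: Efficiency% = (Actual output / Theoretical output) * 100
Efficiency% = (188 / 211) * 100
Efficiency% = 0.890995 * 100 = 89.0995% ≈ 89.1%

89.1%


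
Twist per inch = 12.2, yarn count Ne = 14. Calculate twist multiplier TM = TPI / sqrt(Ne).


Formula: TM = TPI / sqrt(Ne)
Step 1: sqrt(Ne) = sqrt(14) = 3.7417
Step 2: TM = 12.2 / 3.7417 = 3.26

3.26 TM


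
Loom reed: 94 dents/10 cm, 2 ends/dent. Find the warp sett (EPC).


Formula: EPC = (dents per 10 cm * ends per dent) / 10
Step 1: Total ends per 10 cm = 94 * 2 = 188
Step 2: EPC = 188 / 10 = 18.8 ends/cm

18.8 ends/cm


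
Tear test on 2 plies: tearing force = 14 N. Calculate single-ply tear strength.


Formula: Per-ply strength = Total force / Number of plies
Per-ply = 14 N / 2
Per-ply = 7 N

7 N


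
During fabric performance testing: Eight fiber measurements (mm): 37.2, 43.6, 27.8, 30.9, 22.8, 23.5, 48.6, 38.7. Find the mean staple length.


Formula: Mean = sum of lengths / count
Sum = 37.2 + 43.6 + 27.8 + 30.9 + 22.8 + 23.5 + 48.6 + 38.7
Sum = 273.1 mm
Mean = 273.1 / 8 = 34.14 mm

34.14 mm


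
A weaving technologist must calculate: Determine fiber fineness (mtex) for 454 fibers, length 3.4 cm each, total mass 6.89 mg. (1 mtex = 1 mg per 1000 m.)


Formula: fineness (mtex) = mass (mg) / total length (km) = (mass_mg / total_length_m) * 1000
Step 1: Convert fiber length: 3.4 cm = 0.034 m
Step 2: Total fiber length = 454 * 0.034 = 15.436 m
Step 3: Linear density = 6.89 mg / 15.436 m = 0.4464 mg/m
Step 4: fineness = 0.4464 * 1000 = 446.4 mtex

446.4 mtex


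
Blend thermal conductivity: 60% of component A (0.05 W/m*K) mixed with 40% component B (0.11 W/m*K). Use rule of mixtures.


Formula: Blend property = (fraction_A * property_A) + (fraction_B * property_B)
Step 1: Contribution A = 60/100 * 0.05 W/m*K = 0.03 W/m*K
Step 2: Contribution B = 40/100 * 0.11 W/m*K = 0.044 W/m*K
Step 3: Blend thermal conductivity = 0.03 + 0.044 = 0.074 W/m*K

0.074 W/m*K


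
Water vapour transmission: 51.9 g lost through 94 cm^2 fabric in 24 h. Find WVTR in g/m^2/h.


Formula: WVTR = mass_loss / (area * time)
Step 1: Convert area: 94 cm^2 = 0.0094 m^2
Step 2: WVTR = 51.9 g / (0.0094 m^2 * 24 h)
Step 3: WVTR = 51.9 / 0.2256 = 230.1 g/m^2/h

230.1 g/m^2/h


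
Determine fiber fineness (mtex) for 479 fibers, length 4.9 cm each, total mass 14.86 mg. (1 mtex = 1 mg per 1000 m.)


Formula: fineness (mtex) = mass (mg) / total length (km) = (mass_mg / total_length_m) * 1000
Step 1: Convert fiber length: 4.9 cm = 0.049 m
Step 2: Total fiber length = 479 * 0.049 = 23.471 m
Step 3: Linear density = 14.86 mg / 23.471 m = 0.6331 mg/m
Step 4: fineness = 0.6331 * 1000 = 633.1 mtex

633.1 mtex


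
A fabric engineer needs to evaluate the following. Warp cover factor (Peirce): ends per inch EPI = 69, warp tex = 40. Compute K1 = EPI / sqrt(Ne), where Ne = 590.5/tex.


Formula: K1 = EPI / sqrt(Ne), with Ne = 590.5 / tex_warp
Step 1: Ne = 590.5 / 40 = 14.763
Step 2: sqrt(Ne) = sqrt(14.763) = 3.8423
Step 3: K1 = 69 / 3.8423 = 18.0

18.0


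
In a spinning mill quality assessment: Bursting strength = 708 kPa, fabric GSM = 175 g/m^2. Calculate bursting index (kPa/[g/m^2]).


Formula: Bursting Index = Bursting Strength / Fabric GSM
BI = 708 kPa / 175 g/m^2
BI = 4.046 kPa/(g/m^2)

4.046 kPa/(g/m^2)


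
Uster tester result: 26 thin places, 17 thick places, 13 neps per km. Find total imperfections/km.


Formula: Total = thin places + thick places + neps
Total = 26 + 17 + 13
Total = 56 imperfections/km

56 imperfections/km


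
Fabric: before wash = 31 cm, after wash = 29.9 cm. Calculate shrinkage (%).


Formula: Shrinkage% = ((L_before - L_after) / L_before) * 100
Step 1: Shrinkage = 31 - 29.9 = 1.1 cm
Step 2: Shrinkage% = (1.1 / 31) * 100
Step 3: Shrinkage% = 0.035484 * 100 = 3.5484% ≈ 3.5%

3.5%


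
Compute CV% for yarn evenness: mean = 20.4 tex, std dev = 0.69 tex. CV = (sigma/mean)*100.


Formula: CV% = (standard deviation / mean) * 100
Step 1: Ratio = 0.69 / 20.4 = 0.033824
Step 2: CV% = 0.033824 * 100 = 3.3824% ≈ 3.4%

3.4%


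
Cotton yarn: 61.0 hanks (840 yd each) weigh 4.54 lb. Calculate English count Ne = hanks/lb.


Formula: Ne = hanks / mass_lb
Substituting: Ne = 61.0 / 4.54
Ne = 13.4

13.4 Ne


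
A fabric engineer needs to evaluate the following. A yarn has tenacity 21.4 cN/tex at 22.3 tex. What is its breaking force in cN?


Formula: Breaking force = Tenacity * Linear density
F = 21.4 cN/tex * 22.3 tex
F = 477.22 cN

477.22 cN


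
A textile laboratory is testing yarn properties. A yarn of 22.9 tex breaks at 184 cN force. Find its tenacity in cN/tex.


Formula: Tenacity = Breaking force / Linear density
Tenacity = 184 cN / 22.9 tex
Tenacity = 8.03 cN/tex

8.03 cN/tex


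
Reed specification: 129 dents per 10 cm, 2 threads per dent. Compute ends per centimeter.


Formula: EPC = (dents per 10 cm * ends per dent) / 10
Step 1: Total ends per 10 cm = 129 * 2 = 258
Step 2: EPC = 258 / 10 = 25.8 ends/cm

25.8 ends/cm


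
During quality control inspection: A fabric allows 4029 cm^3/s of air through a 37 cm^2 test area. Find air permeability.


Formula: Air Permeability = Airflow / Test Area
AP = 4029 cm^3/s / 37 cm^2
AP = 108.9 cm^3/s/cm^2

108.9 cm^3/s/cm^2


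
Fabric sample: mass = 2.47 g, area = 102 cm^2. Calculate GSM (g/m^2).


Formula: GSM = mass_g / area_m2
Step 1: Convert area: 102 cm^2 = 102 / 10000 = 0.0102 m^2
Step 2: GSM = 2.47 g / 0.0102 m^2 = 242.2 g/m^2

242.2 g/m^2


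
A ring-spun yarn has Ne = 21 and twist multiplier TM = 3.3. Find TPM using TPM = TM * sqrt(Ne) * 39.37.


Formula: TPM = TM * sqrt(Ne) * 39.37
Step 1: sqrt(Ne) = sqrt(21) = 4.5826
Step 2: TM * sqrt(Ne) = 3.3 * 4.5826 = 15.1226
Step 3: TPM = 15.1226 * 39.37 = 595 twists/m

595 twists/m


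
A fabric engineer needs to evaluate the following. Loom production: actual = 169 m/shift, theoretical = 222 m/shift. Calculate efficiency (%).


Formula: Efficiency% = (Actual output / Theoretical output) * 100
Efficiency% = (169 / 222) * 100
Efficiency% = 0.761261 * 100 = 76.1261% ≈ 76.1%

76.1%


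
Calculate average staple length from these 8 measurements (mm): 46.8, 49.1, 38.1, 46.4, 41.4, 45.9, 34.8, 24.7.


Formula: Mean = sum of lengths / count
Sum = 46.8 + 49.1 + 38.1 + 46.4 + 41.4 + 45.9 + 34.8 + 24.7
Sum = 327.2 mm
Mean = 327.2 / 8 = 40.90 mm

40.90 mm


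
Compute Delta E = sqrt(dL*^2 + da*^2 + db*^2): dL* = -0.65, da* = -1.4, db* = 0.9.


Formula: Delta E = sqrt(dL*^2 + da*^2 + db*^2)
Step 1: dL*^2 = (-0.65)^2 = 0.4225
Step 2: da*^2 = (-1.4)^2 = 1.96
Step 3: db*^2 = 0.9^2 = 0.81
Step 4: Sum = 0.4225 + 1.96 + 0.81 = 3.1925
Step 5: Delta E = sqrt(3.1925) = 1.79

1.79 Delta E


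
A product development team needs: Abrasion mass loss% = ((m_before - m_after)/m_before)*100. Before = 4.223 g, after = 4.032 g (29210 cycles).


Formula: Mass loss% = ((m_before - m_after) / m_before) * 100
Step 1: Mass loss = 4.223 - 4.032 = 0.191 g
Step 2: Ratio = 0.191 / 4.223 = 0.0452285
Step 3: Mass loss% = 0.0452285 * 100 = 4.52285% ≈ 4.52%

4.52%


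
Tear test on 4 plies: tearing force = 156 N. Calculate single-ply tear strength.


Formula: Per-ply strength = Total force / Number of plies
Per-ply = 156 N / 4
Per-ply = 39 N

39 N


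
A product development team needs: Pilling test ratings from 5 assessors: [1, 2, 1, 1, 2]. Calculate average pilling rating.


Formula: Mean = sum / count
Sum = 1 + 2 + 1 + 1 + 2 = 7
Mean = 7 / 5 = 1.4

1.4


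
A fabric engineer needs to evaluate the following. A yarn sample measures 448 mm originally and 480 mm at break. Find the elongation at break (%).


Formula: Elongation (%) = ((L_break - L0) / L0) * 100
Step 1: Extension = 480 - 448 = 32 mm
Step 2: Elongation = (32 / 448) * 100
Step 3: Elongation = 0.071429 * 100 = 7.1429% ≈ 7.1%

7.1%


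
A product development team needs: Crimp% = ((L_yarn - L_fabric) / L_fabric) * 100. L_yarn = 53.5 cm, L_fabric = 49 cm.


Formula: Crimp% = ((L_yarn - L_fabric) / L_fabric) * 100
Step 1: Extension = 53.5 - 49 = 4.5 cm
Step 2: Crimp% = (4.5 / 49) * 100
Step 3: Crimp% = 0.091837 * 100 = 9.1837% ≈ 9.2%

9.2%


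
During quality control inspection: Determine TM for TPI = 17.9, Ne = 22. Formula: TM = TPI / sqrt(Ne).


Formula: TM = TPI / sqrt(Ne)
Step 1: sqrt(Ne) = sqrt(22) = 4.6904
Step 2: TM = 17.9 / 4.6904 = 3.82

3.82 TM


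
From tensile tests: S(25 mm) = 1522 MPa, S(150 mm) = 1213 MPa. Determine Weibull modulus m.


Formula: m = ln(L1/L2) / ln(S2/S1)
Step 1: ln(L1/L2) = ln(25/150) = -1.79176
Step 2: S2/S1 = 1213/1522 = 0.79698
Step 3: ln(S2/S1) = ln(0.79698) = -0.22693
Step 4: m = -1.79176 / -0.22693 = 7.90

7.90 (Weibull m)


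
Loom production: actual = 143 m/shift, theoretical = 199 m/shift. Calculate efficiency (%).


Formula: Efficiency% = (Actual output / Theoretical output) * 100
Efficiency% = (143 / 199) * 100
Efficiency% = 0.718593 * 100 = 71.8593% ≈ 71.9%

71.9%


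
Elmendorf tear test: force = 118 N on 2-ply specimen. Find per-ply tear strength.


Formula: Per-ply strength = Total force / Number of plies
Per-ply = 118 N / 2
Per-ply = 59 N

59 N


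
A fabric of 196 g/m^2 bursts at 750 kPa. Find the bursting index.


Formula: Bursting Index = Bursting Strength / Fabric GSM
BI = 750 kPa / 196 g/m^2
BI = 3.827 kPa/(g/m^2)

3.827 kPa/(g/m^2)


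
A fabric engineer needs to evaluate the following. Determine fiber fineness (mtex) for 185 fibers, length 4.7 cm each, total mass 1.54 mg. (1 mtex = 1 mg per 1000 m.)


Formula: fineness (mtex) = mass (mg) / total length (km) = (mass_mg / total_length_m) * 1000
Step 1: Convert fiber length: 4.7 cm = 0.047 m
Step 2: Total fiber length = 185 * 0.047 = 8.695 m
Step 3: Linear density = 1.54 mg / 8.695 m = 0.1771 mg/m
Step 4: fineness = 0.1771 * 1000 = 177.1 mtex

177.1 mtex


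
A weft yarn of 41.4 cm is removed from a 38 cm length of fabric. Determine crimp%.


Formula: Crimp% = ((L_yarn - L_fabric) / L_fabric) * 100
Step 1: Extension = 41.4 - 38 = 3.4 cm
Step 2: Crimp% = (3.4 / 38) * 100
Step 3: Crimp% = 0.089474 * 100 = 8.9474% ≈ 8.9%

8.9%


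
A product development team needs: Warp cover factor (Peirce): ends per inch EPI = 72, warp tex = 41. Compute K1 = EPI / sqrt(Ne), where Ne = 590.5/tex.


Formula: K1 = EPI / sqrt(Ne), with Ne = 590.5 / tex_warp
Step 1: Ne = 590.5 / 41 = 14.402
Step 2: sqrt(Ne) = sqrt(14.402) = 3.795
Step 3: K1 = 72 / 3.795 = 19.0

19.0


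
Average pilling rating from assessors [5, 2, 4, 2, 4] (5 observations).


Formula: Mean = sum / count
Sum = 5 + 2 + 4 + 2 + 4 = 17
Mean = 17 / 5 = 3.4

3.4


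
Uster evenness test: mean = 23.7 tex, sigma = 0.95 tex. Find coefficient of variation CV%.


Formula: CV% = (standard deviation / mean) * 100
Step 1: Ratio = 0.95 / 23.7 = 0.040084
Step 2: CV% = 0.040084 * 100 = 4.0084% ≈ 4.0%

4.0%


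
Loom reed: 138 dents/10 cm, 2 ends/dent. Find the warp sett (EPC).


Formula: EPC = (dents per 10 cm * ends per dent) / 10
Step 1: Total ends per 10 cm = 138 * 2 = 276
Step 2: EPC = 276 / 10 = 27.6 ends/cm

27.6 ends/cm


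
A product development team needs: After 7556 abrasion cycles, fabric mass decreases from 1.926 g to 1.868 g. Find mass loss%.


Formula: Mass loss% = ((m_before - m_after) / m_before) * 100
Step 1: Mass loss = 1.926 - 1.868 = 0.058 g
Step 2: Ratio = 0.058 / 1.926 = 0.0301142
Step 3: Mass loss% = 0.0301142 * 100 = 3.01142% ≈ 3.01%

3.01%


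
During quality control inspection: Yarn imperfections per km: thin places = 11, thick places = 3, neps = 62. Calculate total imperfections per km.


Formula: Total = thin places + thick places + neps
Total = 11 + 3 + 62
Total = 76 imperfections/km

76 imperfections/km


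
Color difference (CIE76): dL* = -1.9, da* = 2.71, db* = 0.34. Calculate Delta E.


Formula: Delta E = sqrt(dL*^2 + da*^2 + db*^2)
Step 1: dL*^2 = (-1.9)^2 = 3.61
Step 2: da*^2 = 2.71^2 = 7.3441
Step 3: db*^2 = 0.34^2 = 0.1156
Step 4: Sum = 3.61 + 7.3441 + 0.1156 = 11.0697
Step 5: Delta E = sqrt(11.0697) = 3.33

3.33 Delta E


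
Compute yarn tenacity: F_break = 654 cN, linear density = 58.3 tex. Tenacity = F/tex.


Formula: Tenacity = Breaking force / Linear density
Tenacity = 654 cN / 58.3 tex
Tenacity = 11.22 cN/tex

11.22 cN/tex


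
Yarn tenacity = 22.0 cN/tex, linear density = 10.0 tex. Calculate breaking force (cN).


Formula: Breaking force = Tenacity * Linear density
F = 22.0 cN/tex * 10.0 tex
F = 220.00 cN

220.00 cN


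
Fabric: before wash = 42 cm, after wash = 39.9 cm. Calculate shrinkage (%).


Formula: Shrinkage% = ((L_before - L_after) / L_before) * 100
Step 1: Shrinkage = 42 - 39.9 = 2.1 cm
Step 2: Shrinkage% = (2.1 / 42) * 100
Step 3: Shrinkage% = 0.05 * 100 = 5.0%

5.0%


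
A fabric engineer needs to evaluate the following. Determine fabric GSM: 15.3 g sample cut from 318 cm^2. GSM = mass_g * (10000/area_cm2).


Formula: GSM = mass_g / area_m2
Step 1: Convert area: 318 cm^2 = 318 / 10000 = 0.0318 m^2
Step 2: GSM = 15.3 g / 0.0318 m^2 = 481.1 g/m^2

481.1 g/m^2


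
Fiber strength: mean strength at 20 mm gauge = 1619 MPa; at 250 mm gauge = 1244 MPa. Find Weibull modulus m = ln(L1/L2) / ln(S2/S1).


Formula: m = ln(L1/L2) / ln(S2/S1)
Step 1: ln(L1/L2) = ln(20/250) = -2.52573
Step 2: S2/S1 = 1244/1619 = 0.76838
Step 3: ln(S2/S1) = ln(0.76838) = -0.26347
Step 4: m = -2.52573 / -0.26347 = 9.59

9.59 (Weibull m)


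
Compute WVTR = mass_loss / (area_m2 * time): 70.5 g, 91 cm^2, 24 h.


Formula: WVTR = mass_loss / (area * time)
Step 1: Convert area: 91 cm^2 = 0.0091 m^2
Step 2: WVTR = 70.5 g / (0.0091 m^2 * 24 h)
Step 3: WVTR = 70.5 / 0.2184 = 322.8 g/m^2/h

322.8 g/m^2/h


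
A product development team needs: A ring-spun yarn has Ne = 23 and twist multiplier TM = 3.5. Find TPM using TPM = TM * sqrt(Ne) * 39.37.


Formula: TPM = TM * sqrt(Ne) * 39.37
Step 1: sqrt(Ne) = sqrt(23) = 4.7958
Step 2: TM * sqrt(Ne) = 3.5 * 4.7958 = 16.7853
Step 3: TPM = 16.7853 * 39.37 = 661 twists/m

661 twists/m


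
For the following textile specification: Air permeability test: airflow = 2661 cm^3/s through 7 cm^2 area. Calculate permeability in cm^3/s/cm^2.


Formula: Air Permeability = Airflow / Test Area
AP = 2661 cm^3/s / 7 cm^2
AP = 380.1 cm^3/s/cm^2

380.1 cm^3/s/cm^2


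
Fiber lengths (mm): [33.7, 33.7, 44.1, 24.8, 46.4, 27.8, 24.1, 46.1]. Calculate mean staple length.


Formula: Mean = sum of lengths / count
Sum = 33.7 + 33.7 + 44.1 + 24.8 + 46.4 + 27.8 + 24.1 + 46.1
Sum = 280.7 mm
Mean = 280.7 / 8 = 35.09 mm

35.09 mm


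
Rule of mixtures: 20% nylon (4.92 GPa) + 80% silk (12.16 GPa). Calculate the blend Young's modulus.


Formula: Blend property = (fraction_A * property_A) + (fraction_B * property_B)
Step 1: Contribution A = 20/100 * 4.92 GPa = 0.984 GPa
Step 2: Contribution B = 80/100 * 12.16 GPa = 9.728 GPa
Step 3: Blend Young's modulus = 0.984 + 9.728 = 10.712 GPa

10.712 GPa


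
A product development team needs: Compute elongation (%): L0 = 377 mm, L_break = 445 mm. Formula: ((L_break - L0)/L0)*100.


Formula: Elongation (%) = ((L_break - L0) / L0) * 100
Step 1: Extension = 445 - 377 = 68 mm
Step 2: Elongation = (68 / 377) * 100
Step 3: Elongation = 0.180371 * 100 = 18.0371% ≈ 18.0%

18.0%


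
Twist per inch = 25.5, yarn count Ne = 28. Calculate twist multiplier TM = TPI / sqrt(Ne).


Formula: TM = TPI / sqrt(Ne)
Step 1: sqrt(Ne) = sqrt(28) = 5.2915
Step 2: TM = 25.5 / 5.2915 = 4.82

4.82 TM


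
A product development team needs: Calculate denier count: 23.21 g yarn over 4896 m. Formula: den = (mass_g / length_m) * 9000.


Formula: den = (mass_g / length_m) * 9000
Substituting: den = (23.21 / 4896) * 9000
Intermediate: 23.21 / 4896 = 0.0047406 g/m
den = 0.0047406 * 9000 = 42.7 denier

42.7 denier


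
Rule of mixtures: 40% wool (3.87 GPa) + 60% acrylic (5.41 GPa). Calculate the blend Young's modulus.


Formula: Blend property = (fraction_A * property_A) + (fraction_B * property_B)
Step 1: Contribution A = 40/100 * 3.87 GPa = 1.548 GPa
Step 2: Contribution B = 60/100 * 5.41 GPa = 3.246 GPa
Step 3: Blend Young's modulus = 1.548 + 3.246 = 4.794 GPa

4.794 GPa


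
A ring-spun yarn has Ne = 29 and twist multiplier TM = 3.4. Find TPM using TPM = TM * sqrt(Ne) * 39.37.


Formula: TPM = TM * sqrt(Ne) * 39.37
Step 1: sqrt(Ne) = sqrt(29) = 5.3852
Step 2: TM * sqrt(Ne) = 3.4 * 5.3852 = 18.3097
Step 3: TPM = 18.3097 * 39.37 = 721 twists/m

721 twists/m


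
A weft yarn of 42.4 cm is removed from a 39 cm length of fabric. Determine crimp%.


Formula: Crimp% = ((L_yarn - L_fabric) / L_fabric) * 100
Step 1: Extension = 42.4 - 39 = 3.4 cm
Step 2: Crimp% = (3.4 / 39) * 100
Step 3: Crimp% = 0.087179 * 100 = 8.7179% ≈ 8.7%

8.7%


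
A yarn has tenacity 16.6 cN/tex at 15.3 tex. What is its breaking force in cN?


Formula: Breaking force = Tenacity * Linear density
F = 16.6 cN/tex * 15.3 tex
F = 253.98 cN

253.98 cN


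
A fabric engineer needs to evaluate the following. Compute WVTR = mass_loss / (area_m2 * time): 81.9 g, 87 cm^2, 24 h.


Formula: WVTR = mass_loss / (area * time)
Step 1: Convert area: 87 cm^2 = 0.0087 m^2
Step 2: WVTR = 81.9 g / (0.0087 m^2 * 24 h)
Step 3: WVTR = 81.9 / 0.2088 = 392.2 g/m^2/h

392.2 g/m^2/h


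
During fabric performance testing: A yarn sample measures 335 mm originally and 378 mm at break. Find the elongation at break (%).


Formula: Elongation (%) = ((L_break - L0) / L0) * 100
Step 1: Extension = 378 - 335 = 43 mm
Step 2: Elongation = (43 / 335) * 100
Step 3: Elongation = 0.128358 * 100 = 12.8358% ≈ 12.8%

12.8%


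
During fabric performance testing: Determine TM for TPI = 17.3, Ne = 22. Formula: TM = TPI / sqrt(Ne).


Formula: TM = TPI / sqrt(Ne)
Step 1: sqrt(Ne) = sqrt(22) = 4.6904
Step 2: TM = 17.3 / 4.6904 = 3.69

3.69 TM


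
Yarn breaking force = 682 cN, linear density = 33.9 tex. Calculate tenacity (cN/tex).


Formula: Tenacity = Breaking force / Linear density
Tenacity = 682 cN / 33.9 tex
Tenacity = 20.12 cN/tex

20.12 cN/tex


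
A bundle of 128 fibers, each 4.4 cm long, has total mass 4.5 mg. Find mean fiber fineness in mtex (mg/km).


Formula: fineness (mtex) = mass (mg) / total length (km) = (mass_mg / total_length_m) * 1000
Step 1: Convert fiber length: 4.4 cm = 0.044 m
Step 2: Total fiber length = 128 * 0.044 = 5.632 m
Step 3: Linear density = 4.5 mg / 5.632 m = 0.7990 mg/m
Step 4: fineness = 0.7990 * 1000 = 799.0 mtex

799.0 mtex


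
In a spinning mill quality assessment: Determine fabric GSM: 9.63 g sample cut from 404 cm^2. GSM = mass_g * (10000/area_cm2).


Formula: GSM = mass_g / area_m2
Step 1: Convert area: 404 cm^2 = 404 / 10000 = 0.0404 m^2
Step 2: GSM = 9.63 g / 0.0404 m^2 = 238.4 g/m^2

238.4 g/m^2


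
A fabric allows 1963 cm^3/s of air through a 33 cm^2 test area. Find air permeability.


Formula: Air Permeability = Airflow / Test Area
AP = 1963 cm^3/s / 33 cm^2
AP = 59.5 cm^3/s/cm^2

59.5 cm^3/s/cm^2


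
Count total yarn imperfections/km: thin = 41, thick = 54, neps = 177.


Formula: Total = thin places + thick places + neps
Total = 41 + 54 + 177
Total = 272 imperfections/km

272 imperfections/km


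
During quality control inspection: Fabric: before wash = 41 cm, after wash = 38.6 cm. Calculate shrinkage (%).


Formula: Shrinkage% = ((L_before - L_after) / L_before) * 100
Step 1: Shrinkage = 41 - 38.6 = 2.4 cm
Step 2: Shrinkage% = (2.4 / 41) * 100
Step 3: Shrinkage% = 0.058537 * 100 = 5.8537% ≈ 5.9%

5.9%
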